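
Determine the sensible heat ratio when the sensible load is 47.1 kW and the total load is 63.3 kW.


SHR = Q_sensible / Q_total
SHR = 47.1 / 63.3
SHR = 0.744

0.744


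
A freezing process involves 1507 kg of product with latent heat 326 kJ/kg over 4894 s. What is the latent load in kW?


Q_lat = m * h_fg / t
Q_lat = 1507 * 326 / 4894
Q_lat = 100.38 kW

100.38


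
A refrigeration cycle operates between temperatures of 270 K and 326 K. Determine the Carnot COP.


dT = 326 - 270 = 56 K
COP_carnot = T_cold / dT = 270 / 56
COP_carnot = 4.821

4.821


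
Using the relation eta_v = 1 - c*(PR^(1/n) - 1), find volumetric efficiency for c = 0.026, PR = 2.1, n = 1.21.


PR^(1/n) = 2.1^(1/1.21) = 1.84627733
eta_v = 1 - 0.026 * (1.84627733 - 1)
eta_v = 0.978

0.978


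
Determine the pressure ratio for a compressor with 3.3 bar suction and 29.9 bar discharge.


PR = P_high / P_low
PR = 29.9 / 3.3
PR = 9.061

9.061


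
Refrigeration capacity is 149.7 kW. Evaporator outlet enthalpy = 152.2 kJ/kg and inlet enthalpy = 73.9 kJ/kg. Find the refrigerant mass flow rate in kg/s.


dh = 152.2 - 73.9 = 78.3 kJ/kg
m_dot = Q / dh = 149.7 / 78.3 = 1.9119 kg/s

1.9119


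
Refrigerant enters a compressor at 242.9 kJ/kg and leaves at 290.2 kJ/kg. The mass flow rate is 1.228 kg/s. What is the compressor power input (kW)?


dh = 290.2 - 242.9 = 47.3 kJ/kg
W = m_dot * dh = 1.228 * 47.3 = 58.08 kW

58.08


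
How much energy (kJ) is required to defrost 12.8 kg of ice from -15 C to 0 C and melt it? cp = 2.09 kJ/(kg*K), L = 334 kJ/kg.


Sensible heat = cp * dT = 2.09 * 15 = 31.35 kJ/kg
Total per kg = 31.35 + 334 = 365.35 kJ/kg
Q = m * total = 12.8 * 365.35
Q = 4676.5 kJ

4676.5


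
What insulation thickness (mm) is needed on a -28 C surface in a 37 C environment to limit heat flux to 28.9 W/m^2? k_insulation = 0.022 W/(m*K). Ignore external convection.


dT = 37 - (-28) = 65 K
thickness = k * dT / q_max * 1000
thickness = 0.022 * 65 / 28.9 * 1000
thickness = 49.5 mm

49.5


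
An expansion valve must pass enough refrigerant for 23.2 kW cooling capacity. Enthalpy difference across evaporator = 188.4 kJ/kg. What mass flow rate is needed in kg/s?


m_dot = Q / dh
m_dot = 23.2 / 188.4
m_dot = 0.1231 kg/s

0.1231


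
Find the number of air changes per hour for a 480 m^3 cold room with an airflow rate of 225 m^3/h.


ACH = flow / volume
ACH = 225 / 480
ACH = 0.469

0.469


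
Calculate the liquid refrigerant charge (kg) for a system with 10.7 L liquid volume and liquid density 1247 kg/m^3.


Charge = V * rho / 1000
Charge = 10.7 * 1247 / 1000
Charge = 13.34 kg

13.34


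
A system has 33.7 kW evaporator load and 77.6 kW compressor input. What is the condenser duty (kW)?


Q_cond = Q_evap + W
Q_cond = 33.7 + 77.6
Q_cond = 111.3 kW

111.3


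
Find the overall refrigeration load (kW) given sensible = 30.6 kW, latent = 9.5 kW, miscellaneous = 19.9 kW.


Q_total = Q_s + Q_l + Q_misc
Q_total = 30.6 + 9.5 + 19.9
Q_total = 60.0 kW

60.0


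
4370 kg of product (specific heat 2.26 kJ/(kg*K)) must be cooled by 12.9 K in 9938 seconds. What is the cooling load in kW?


Q = m * cp * dT / t
Q = 4370 * 2.26 * 12.9 / 9938
Q = 12.82 kW

12.82


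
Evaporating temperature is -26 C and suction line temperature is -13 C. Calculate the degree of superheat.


Superheat = T_suction - T_evap
Superheat = -13 - (-26)
Superheat = 13 K

13


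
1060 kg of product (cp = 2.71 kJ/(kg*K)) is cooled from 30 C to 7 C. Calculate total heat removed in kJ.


dT = 30 - (7) = 23 K
Q = m * cp * dT = 1060 * 2.71 * 23
Q = 66070 kJ

66070


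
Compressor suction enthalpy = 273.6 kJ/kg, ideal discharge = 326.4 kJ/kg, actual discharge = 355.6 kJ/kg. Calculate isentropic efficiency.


dh_ideal = 326.4 - 273.6 = 52.8 kJ/kg
dh_actual = 355.6 - 273.6 = 82.0 kJ/kg
eta_s = dh_ideal / dh_actual = 52.8 / 82.0
eta_s = 0.6439

0.6439


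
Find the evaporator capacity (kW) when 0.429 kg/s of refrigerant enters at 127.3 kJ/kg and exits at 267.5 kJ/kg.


dh = 267.5 - 127.3 = 140.2 kJ/kg
Q_evap = m_dot * dh = 0.429 * 140.2
Q_evap = 60.15 kW

60.15


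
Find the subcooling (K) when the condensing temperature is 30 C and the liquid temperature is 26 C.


Subcooling = T_cond - T_liquid
Subcooling = 30 - 26
Subcooling = 4 K

4


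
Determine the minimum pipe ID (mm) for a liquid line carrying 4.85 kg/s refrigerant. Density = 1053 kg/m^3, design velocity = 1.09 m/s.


A = m_dot / (rho * v) = 4.85 / (1053 * 1.09) = 0.004225585265 m^2
d = sqrt(4*A/pi) * 1000
d = 73.3 mm

73.3


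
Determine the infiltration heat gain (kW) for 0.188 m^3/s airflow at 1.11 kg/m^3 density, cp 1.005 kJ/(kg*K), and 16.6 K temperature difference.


Q = V_dot * rho * cp * dT
Q = 0.188 * 1.11 * 1.005 * 16.6
Q = 3.481 kW

3.481


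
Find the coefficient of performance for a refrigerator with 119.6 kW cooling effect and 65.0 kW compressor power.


COP = Q_evap / W
COP = 119.6 / 65.0
COP = 1.84

1.84


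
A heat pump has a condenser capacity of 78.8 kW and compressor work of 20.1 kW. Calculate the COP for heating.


COP_hp = Q_cond / W
COP_hp = 78.8 / 20.1
COP_hp = 3.92

3.92


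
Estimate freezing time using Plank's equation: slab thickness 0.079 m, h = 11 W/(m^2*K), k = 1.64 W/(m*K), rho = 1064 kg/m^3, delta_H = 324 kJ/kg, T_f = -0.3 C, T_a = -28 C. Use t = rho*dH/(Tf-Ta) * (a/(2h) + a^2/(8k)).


dT = -0.3 - (-28) = 27.7 K
term1 = a/(2h) = 0.079/(2*11) = 0.003590909091
term2 = a^2/(8k) = 0.079^2/(8*1.64) = 0.0004756859756
t = rho*dH*1000/dT * (term1 + term2)
t = 1064*324*1000/27.7 * (0.003590909091 + 0.0004756859756)
t = 50610 s

50610


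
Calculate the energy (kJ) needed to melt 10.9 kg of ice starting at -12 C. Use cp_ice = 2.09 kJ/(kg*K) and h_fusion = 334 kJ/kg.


Sensible heat = cp * dT = 2.09 * 12 = 25.08 kJ/kg
Total per kg = 25.08 + 334 = 359.08 kJ/kg
Q = m * total = 10.9 * 359.08
Q = 3914.0 kJ

3914.0


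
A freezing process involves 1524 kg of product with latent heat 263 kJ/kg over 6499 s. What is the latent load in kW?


Q_lat = m * h_fg / t
Q_lat = 1524 * 263 / 6499
Q_lat = 61.67 kW

61.67


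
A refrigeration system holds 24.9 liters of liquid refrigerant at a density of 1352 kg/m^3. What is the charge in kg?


Charge = V * rho / 1000
Charge = 24.9 * 1352 / 1000
Charge = 33.66 kg

33.66


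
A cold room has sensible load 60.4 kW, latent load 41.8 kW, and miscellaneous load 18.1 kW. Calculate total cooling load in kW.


Q_total = Q_s + Q_l + Q_misc
Q_total = 60.4 + 41.8 + 18.1
Q_total = 120.3 kW

120.3


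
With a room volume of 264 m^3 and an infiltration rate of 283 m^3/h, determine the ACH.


ACH = flow / volume
ACH = 283 / 264
ACH = 1.072

1.072


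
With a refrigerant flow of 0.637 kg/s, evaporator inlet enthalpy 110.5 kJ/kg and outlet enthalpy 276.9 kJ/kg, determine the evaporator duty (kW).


dh = 276.9 - 110.5 = 166.4 kJ/kg
Q_evap = m_dot * dh = 0.637 * 166.4
Q_evap = 106.0 kW

106.0


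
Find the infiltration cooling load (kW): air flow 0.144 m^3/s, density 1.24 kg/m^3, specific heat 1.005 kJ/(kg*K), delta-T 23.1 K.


Q = V_dot * rho * cp * dT
Q = 0.144 * 1.24 * 1.005 * 23.1
Q = 4.145 kW

4.145


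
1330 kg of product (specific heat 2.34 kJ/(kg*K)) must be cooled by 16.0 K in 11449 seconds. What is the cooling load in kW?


Q = m * cp * dT / t
Q = 1330 * 2.34 * 16.0 / 11449
Q = 4.349 kW

4.349


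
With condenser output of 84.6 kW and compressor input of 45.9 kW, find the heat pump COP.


COP_hp = Q_cond / W
COP_hp = 84.6 / 45.9
COP_hp = 1.843

1.843


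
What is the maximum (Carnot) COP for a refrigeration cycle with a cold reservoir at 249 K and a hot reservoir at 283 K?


dT = 283 - 249 = 34 K
COP_carnot = T_cold / dT = 249 / 34
COP_carnot = 7.324

7.324


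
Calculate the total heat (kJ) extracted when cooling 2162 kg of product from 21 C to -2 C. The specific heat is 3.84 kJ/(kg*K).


dT = 21 - (-2) = 23 K
Q = m * cp * dT = 2162 * 3.84 * 23
Q = 190948 kJ

190948


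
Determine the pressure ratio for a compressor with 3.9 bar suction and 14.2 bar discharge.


PR = P_high / P_low
PR = 14.2 / 3.9
PR = 3.641

3.641


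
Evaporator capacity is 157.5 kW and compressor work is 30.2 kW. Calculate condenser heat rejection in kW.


Q_cond = Q_evap + W
Q_cond = 157.5 + 30.2
Q_cond = 187.7 kW

187.7


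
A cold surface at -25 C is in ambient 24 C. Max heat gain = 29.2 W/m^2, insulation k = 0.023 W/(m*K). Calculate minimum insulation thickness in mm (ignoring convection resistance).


dT = 24 - (-25) = 49 K
thickness = k * dT / q_max * 1000
thickness = 0.023 * 49 / 29.2 * 1000
thickness = 38.6 mm

38.6


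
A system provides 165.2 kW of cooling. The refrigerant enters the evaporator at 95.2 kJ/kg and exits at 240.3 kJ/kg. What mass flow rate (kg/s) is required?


dh = 240.3 - 95.2 = 145.1 kJ/kg
m_dot = Q / dh = 165.2 / 145.1 = 1.1385 kg/s

1.1385


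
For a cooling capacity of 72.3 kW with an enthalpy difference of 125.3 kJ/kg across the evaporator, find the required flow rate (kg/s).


m_dot = Q / dh
m_dot = 72.3 / 125.3
m_dot = 0.577 kg/s

0.577


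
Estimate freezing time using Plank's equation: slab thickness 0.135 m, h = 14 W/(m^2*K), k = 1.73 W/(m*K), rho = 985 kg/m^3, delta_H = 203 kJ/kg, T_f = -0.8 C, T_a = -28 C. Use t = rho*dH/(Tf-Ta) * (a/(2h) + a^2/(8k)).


dT = -0.8 - (-28) = 27.2 K
term1 = a/(2h) = 0.135/(2*14) = 0.004821428571
term2 = a^2/(8k) = 0.135^2/(8*1.73) = 0.00131683526
t = rho*dH*1000/dT * (term1 + term2)
t = 985*203*1000/27.2 * (0.004821428571 + 0.00131683526)
t = 45124 s

45124


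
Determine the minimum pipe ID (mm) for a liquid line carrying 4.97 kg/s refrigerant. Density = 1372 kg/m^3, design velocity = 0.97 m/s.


A = m_dot / (rho * v) = 4.97 / (1372 * 0.97) = 0.003734483484 m^2
d = sqrt(4*A/pi) * 1000
d = 69.0 mm

69.0


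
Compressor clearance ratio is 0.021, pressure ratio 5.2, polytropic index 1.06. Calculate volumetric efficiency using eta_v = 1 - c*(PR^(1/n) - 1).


PR^(1/n) = 5.2^(1/1.06) = 4.7366888
eta_v = 1 - 0.021 * (4.7366888 - 1)
eta_v = 0.9215

0.9215


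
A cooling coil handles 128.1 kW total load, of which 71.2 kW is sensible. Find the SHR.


SHR = Q_sensible / Q_total
SHR = 71.2 / 128.1
SHR = 0.556

0.556


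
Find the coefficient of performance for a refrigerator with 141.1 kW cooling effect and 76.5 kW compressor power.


COP = Q_evap / W
COP = 141.1 / 76.5
COP = 1.844

1.844


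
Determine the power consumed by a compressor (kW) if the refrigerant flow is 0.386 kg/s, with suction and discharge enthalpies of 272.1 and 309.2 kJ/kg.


dh = 309.2 - 272.1 = 37.1 kJ/kg
W = m_dot * dh = 0.386 * 37.1 = 14.32 kW

14.32


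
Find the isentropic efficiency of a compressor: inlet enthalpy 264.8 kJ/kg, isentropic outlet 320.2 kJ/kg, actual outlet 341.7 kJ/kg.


dh_ideal = 320.2 - 264.8 = 55.4 kJ/kg
dh_actual = 341.7 - 264.8 = 76.9 kJ/kg
eta_s = dh_ideal / dh_actual = 55.4 / 76.9
eta_s = 0.7204

0.7204


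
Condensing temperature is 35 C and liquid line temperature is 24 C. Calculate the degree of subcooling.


Subcooling = T_cond - T_liquid
Subcooling = 35 - 24
Subcooling = 11 K

11


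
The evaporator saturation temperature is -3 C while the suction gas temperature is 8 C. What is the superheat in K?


Superheat = T_suction - T_evap
Superheat = 8 - (-3)
Superheat = 11 K

11


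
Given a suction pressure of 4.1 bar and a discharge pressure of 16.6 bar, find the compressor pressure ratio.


PR = P_high / P_low
PR = 16.6 / 4.1
PR = 4.049

4.049


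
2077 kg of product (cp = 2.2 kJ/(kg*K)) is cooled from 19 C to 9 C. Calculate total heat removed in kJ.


dT = 19 - (9) = 10 K
Q = m * cp * dT = 2077 * 2.2 * 10
Q = 45694 kJ

45694


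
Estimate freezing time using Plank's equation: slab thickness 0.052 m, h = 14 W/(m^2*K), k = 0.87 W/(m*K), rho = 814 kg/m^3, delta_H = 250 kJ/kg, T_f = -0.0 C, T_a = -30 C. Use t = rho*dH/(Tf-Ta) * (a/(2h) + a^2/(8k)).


dT = -0.0 - (-30) = 30.0 K
term1 = a/(2h) = 0.052/(2*14) = 0.001857142857
term2 = a^2/(8k) = 0.052^2/(8*0.87) = 0.0003885057471
t = rho*dH*1000/dT * (term1 + term2)
t = 814*250*1000/30.0 * (0.001857142857 + 0.0003885057471)
t = 15233 s

15233


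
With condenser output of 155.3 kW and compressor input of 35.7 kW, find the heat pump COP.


COP_hp = Q_cond / W
COP_hp = 155.3 / 35.7
COP_hp = 4.35

4.35


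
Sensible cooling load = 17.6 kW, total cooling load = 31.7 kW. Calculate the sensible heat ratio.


SHR = Q_sensible / Q_total
SHR = 17.6 / 31.7
SHR = 0.555

0.555


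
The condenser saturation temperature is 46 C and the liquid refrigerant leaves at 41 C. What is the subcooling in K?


Subcooling = T_cond - T_liquid
Subcooling = 46 - 41
Subcooling = 5 K

5


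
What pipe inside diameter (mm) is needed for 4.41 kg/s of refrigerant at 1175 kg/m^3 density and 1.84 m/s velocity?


A = m_dot / (rho * v) = 4.41 / (1175 * 1.84) = 0.002039777983 m^2
d = sqrt(4*A/pi) * 1000
d = 51.0 mm

51.0


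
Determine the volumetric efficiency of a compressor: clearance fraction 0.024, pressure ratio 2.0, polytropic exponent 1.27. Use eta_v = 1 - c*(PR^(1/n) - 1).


PR^(1/n) = 2.0^(1/1.27) = 1.72596304
eta_v = 1 - 0.024 * (1.72596304 - 1)
eta_v = 0.9826

0.9826


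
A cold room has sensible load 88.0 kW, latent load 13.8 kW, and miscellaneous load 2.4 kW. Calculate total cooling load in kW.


Q_total = Q_s + Q_l + Q_misc
Q_total = 88.0 + 13.8 + 2.4
Q_total = 104.2 kW

104.2


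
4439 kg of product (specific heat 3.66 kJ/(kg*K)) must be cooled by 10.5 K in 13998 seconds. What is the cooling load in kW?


Q = m * cp * dT / t
Q = 4439 * 3.66 * 10.5 / 13998
Q = 12.187 kW

12.187


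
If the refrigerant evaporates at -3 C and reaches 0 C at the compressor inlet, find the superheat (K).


Superheat = T_suction - T_evap
Superheat = 0 - (-3)
Superheat = 3 K

3


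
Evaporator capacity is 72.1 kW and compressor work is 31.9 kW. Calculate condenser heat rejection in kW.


Q_cond = Q_evap + W
Q_cond = 72.1 + 31.9
Q_cond = 104.0 kW

104.0


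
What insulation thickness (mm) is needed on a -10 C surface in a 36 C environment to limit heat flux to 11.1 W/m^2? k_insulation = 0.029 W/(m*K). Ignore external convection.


dT = 36 - (-10) = 46 K
thickness = k * dT / q_max * 1000
thickness = 0.029 * 46 / 11.1 * 1000
thickness = 120.2 mm

120.2


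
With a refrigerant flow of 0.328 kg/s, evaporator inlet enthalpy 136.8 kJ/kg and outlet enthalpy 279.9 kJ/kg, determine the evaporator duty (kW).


dh = 279.9 - 136.8 = 143.1 kJ/kg
Q_evap = m_dot * dh = 0.328 * 143.1
Q_evap = 46.94 kW

46.94


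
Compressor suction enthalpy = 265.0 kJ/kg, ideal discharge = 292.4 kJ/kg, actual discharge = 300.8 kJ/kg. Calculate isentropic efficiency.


dh_ideal = 292.4 - 265.0 = 27.4 kJ/kg
dh_actual = 300.8 - 265.0 = 35.8 kJ/kg
eta_s = dh_ideal / dh_actual = 27.4 / 35.8
eta_s = 0.7654

0.7654


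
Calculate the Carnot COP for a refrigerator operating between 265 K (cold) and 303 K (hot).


dT = 303 - 265 = 38 K
COP_carnot = T_cold / dT = 265 / 38
COP_carnot = 6.974

6.974


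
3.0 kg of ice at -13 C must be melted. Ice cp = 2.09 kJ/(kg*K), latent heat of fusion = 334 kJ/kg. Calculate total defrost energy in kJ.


Sensible heat = cp * dT = 2.09 * 13 = 27.17 kJ/kg
Total per kg = 27.17 + 334 = 361.17 kJ/kg
Q = m * total = 3.0 * 361.17
Q = 1083.5 kJ

1083.5


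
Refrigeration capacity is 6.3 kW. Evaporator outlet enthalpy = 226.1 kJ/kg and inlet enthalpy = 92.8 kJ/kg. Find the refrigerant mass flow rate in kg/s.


dh = 226.1 - 92.8 = 133.3 kJ/kg
m_dot = Q / dh = 6.3 / 133.3 = 0.0473 kg/s

0.0473


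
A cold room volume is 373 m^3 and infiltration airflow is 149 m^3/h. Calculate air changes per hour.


ACH = flow / volume
ACH = 149 / 373
ACH = 0.399

0.399


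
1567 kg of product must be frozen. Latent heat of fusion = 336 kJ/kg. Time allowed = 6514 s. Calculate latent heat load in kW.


Q_lat = m * h_fg / t
Q_lat = 1567 * 336 / 6514
Q_lat = 80.83 kW

80.83


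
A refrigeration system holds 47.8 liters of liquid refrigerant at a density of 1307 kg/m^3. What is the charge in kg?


Charge = V * rho / 1000
Charge = 47.8 * 1307 / 1000
Charge = 62.47 kg

62.47


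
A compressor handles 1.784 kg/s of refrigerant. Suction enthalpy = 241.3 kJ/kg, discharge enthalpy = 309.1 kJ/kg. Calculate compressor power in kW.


dh = 309.1 - 241.3 = 67.8 kJ/kg
W = m_dot * dh = 1.784 * 67.8 = 120.96 kW

120.96


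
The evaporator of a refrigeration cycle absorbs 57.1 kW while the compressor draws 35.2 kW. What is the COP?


COP = Q_evap / W
COP = 57.1 / 35.2
COP = 1.622

1.622


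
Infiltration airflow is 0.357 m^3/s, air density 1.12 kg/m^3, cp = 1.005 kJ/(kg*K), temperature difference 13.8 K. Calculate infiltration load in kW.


Q = V_dot * rho * cp * dT
Q = 0.357 * 1.12 * 1.005 * 13.8
Q = 5.545 kW

5.545


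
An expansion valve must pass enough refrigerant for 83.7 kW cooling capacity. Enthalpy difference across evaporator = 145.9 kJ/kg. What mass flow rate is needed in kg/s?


m_dot = Q / dh
m_dot = 83.7 / 145.9
m_dot = 0.5737 kg/s

0.5737


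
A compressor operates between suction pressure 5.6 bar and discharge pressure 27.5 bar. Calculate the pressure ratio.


PR = P_high / P_low
PR = 27.5 / 5.6
PR = 4.911

4.911


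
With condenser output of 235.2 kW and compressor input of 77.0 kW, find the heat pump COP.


COP_hp = Q_cond / W
COP_hp = 235.2 / 77.0
COP_hp = 3.055

3.055


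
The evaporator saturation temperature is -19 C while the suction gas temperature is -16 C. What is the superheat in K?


Superheat = T_suction - T_evap
Superheat = -16 - (-19)
Superheat = 3 K

3


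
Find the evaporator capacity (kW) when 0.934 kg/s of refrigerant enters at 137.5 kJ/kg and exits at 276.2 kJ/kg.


dh = 276.2 - 137.5 = 138.7 kJ/kg
Q_evap = m_dot * dh = 0.934 * 138.7
Q_evap = 129.55 kW

129.55


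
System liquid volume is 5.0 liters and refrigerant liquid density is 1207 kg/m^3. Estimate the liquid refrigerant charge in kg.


Charge = V * rho / 1000
Charge = 5.0 * 1207 / 1000
Charge = 6.04 kg

6.04


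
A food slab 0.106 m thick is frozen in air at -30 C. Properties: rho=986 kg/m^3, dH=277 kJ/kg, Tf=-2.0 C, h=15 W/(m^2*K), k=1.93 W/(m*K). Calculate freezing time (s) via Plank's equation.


dT = -2.0 - (-30) = 28.0 K
term1 = a/(2h) = 0.106/(2*15) = 0.003533333333
term2 = a^2/(8k) = 0.106^2/(8*1.93) = 0.0007277202073
t = rho*dH*1000/dT * (term1 + term2)
t = 986*277*1000/28.0 * (0.003533333333 + 0.0007277202073)
t = 41564 s

41564


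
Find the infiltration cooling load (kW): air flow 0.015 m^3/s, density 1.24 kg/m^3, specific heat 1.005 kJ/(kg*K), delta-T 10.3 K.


Q = V_dot * rho * cp * dT
Q = 0.015 * 1.24 * 1.005 * 10.3
Q = 0.193 kW

0.193


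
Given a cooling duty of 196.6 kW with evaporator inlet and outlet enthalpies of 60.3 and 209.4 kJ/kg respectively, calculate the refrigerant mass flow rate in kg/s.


dh = 209.4 - 60.3 = 149.1 kJ/kg
m_dot = Q / dh = 196.6 / 149.1 = 1.3186 kg/s

1.3186


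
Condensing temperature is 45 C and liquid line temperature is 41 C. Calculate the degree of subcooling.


Subcooling = T_cond - T_liquid
Subcooling = 45 - 41
Subcooling = 4 K

4


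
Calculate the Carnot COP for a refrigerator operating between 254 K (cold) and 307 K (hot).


dT = 307 - 254 = 53 K
COP_carnot = T_cold / dT = 254 / 53
COP_carnot = 4.792

4.792


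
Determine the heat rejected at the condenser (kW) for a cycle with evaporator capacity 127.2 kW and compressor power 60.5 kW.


Q_cond = Q_evap + W
Q_cond = 127.2 + 60.5
Q_cond = 187.7 kW

187.7


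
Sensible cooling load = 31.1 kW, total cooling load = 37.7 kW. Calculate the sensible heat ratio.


SHR = Q_sensible / Q_total
SHR = 31.1 / 37.7
SHR = 0.825

0.825


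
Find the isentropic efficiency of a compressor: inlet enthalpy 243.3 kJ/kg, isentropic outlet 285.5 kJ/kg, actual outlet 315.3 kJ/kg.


dh_ideal = 285.5 - 243.3 = 42.2 kJ/kg
dh_actual = 315.3 - 243.3 = 72.0 kJ/kg
eta_s = dh_ideal / dh_actual = 42.2 / 72.0
eta_s = 0.5861

0.5861


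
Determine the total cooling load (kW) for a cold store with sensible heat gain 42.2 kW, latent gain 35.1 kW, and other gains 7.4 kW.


Q_total = Q_s + Q_l + Q_misc
Q_total = 42.2 + 35.1 + 7.4
Q_total = 84.7 kW

84.7


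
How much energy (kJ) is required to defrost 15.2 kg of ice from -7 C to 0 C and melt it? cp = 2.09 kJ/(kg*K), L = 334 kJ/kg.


Sensible heat = cp * dT = 2.09 * 7 = 14.63 kJ/kg
Total per kg = 14.63 + 334 = 348.63 kJ/kg
Q = m * total = 15.2 * 348.63
Q = 5299.2 kJ

5299.2


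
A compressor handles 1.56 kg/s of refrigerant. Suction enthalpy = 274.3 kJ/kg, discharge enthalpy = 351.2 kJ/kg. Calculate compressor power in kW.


dh = 351.2 - 274.3 = 76.9 kJ/kg
W = m_dot * dh = 1.56 * 76.9 = 119.96 kW

119.96


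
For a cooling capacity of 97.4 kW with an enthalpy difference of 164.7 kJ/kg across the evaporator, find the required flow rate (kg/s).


m_dot = Q / dh
m_dot = 97.4 / 164.7
m_dot = 0.5914 kg/s

0.5914


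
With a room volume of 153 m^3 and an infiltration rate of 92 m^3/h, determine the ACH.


ACH = flow / volume
ACH = 92 / 153
ACH = 0.601

0.601


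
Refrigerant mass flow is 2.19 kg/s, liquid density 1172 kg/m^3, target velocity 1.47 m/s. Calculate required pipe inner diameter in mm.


A = m_dot / (rho * v) = 2.19 / (1172 * 1.47) = 0.001271156927 m^2
d = sqrt(4*A/pi) * 1000
d = 40.2 mm

40.2


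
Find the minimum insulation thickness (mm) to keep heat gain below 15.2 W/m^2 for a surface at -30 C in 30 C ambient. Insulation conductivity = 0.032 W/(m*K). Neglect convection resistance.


dT = 30 - (-30) = 60 K
thickness = k * dT / q_max * 1000
thickness = 0.032 * 60 / 15.2 * 1000
thickness = 126.3 mm

126.3


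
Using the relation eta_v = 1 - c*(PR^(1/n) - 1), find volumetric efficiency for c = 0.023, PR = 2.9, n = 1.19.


PR^(1/n) = 2.9^(1/1.19) = 2.44663817
eta_v = 1 - 0.023 * (2.44663817 - 1)
eta_v = 0.9667

0.9667


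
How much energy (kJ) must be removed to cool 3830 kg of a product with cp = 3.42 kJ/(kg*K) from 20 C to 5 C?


dT = 20 - (5) = 15 K
Q = m * cp * dT = 3830 * 3.42 * 15
Q = 196479 kJ

196479


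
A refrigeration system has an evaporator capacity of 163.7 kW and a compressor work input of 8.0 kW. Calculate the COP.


COP = Q_evap / W
COP = 163.7 / 8.0
COP = 20.463

20.463


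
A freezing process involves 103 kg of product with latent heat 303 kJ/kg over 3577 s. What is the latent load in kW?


Q_lat = m * h_fg / t
Q_lat = 103 * 303 / 3577
Q_lat = 8.72 kW

8.72


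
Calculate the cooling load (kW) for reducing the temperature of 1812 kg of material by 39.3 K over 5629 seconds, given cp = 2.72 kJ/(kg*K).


Q = m * cp * dT / t
Q = 1812 * 2.72 * 39.3 / 5629
Q = 34.41 kW

34.41


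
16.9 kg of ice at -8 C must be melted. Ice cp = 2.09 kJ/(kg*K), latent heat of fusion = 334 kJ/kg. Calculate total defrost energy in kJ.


Sensible heat = cp * dT = 2.09 * 8 = 16.72 kJ/kg
Total per kg = 16.72 + 334 = 350.72 kJ/kg
Q = m * total = 16.9 * 350.72
Q = 5927.2 kJ

5927.2


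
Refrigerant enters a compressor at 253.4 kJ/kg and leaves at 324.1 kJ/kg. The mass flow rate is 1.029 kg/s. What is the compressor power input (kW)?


dh = 324.1 - 253.4 = 70.7 kJ/kg
W = m_dot * dh = 1.029 * 70.7 = 72.75 kW

72.75


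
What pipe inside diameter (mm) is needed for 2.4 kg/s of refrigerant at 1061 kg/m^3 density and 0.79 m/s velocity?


A = m_dot / (rho * v) = 2.4 / (1061 * 0.79) = 0.002863312614 m^2
d = sqrt(4*A/pi) * 1000
d = 60.4 mm

60.4


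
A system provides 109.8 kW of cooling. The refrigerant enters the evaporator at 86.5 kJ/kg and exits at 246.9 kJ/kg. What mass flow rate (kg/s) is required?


dh = 246.9 - 86.5 = 160.4 kJ/kg
m_dot = Q / dh = 109.8 / 160.4 = 0.6845 kg/s

0.6845


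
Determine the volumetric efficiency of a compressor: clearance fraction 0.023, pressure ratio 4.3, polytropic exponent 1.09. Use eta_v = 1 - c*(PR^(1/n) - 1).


PR^(1/n) = 4.3^(1/1.09) = 3.81209505
eta_v = 1 - 0.023 * (3.81209505 - 1)
eta_v = 0.9353

0.9353


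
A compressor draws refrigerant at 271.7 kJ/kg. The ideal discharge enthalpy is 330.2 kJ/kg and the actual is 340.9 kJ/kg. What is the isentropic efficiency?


dh_ideal = 330.2 - 271.7 = 58.5 kJ/kg
dh_actual = 340.9 - 271.7 = 69.2 kJ/kg
eta_s = dh_ideal / dh_actual = 58.5 / 69.2
eta_s = 0.8454

0.8454


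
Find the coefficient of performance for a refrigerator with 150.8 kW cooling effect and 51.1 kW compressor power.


COP = Q_evap / W
COP = 150.8 / 51.1
COP = 2.951

2.951


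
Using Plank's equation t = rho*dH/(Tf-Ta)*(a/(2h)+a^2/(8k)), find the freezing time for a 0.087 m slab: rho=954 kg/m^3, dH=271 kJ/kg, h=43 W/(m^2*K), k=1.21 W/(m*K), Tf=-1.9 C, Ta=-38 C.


dT = -1.9 - (-38) = 36.1 K
term1 = a/(2h) = 0.087/(2*43) = 0.001011627907
term2 = a^2/(8k) = 0.087^2/(8*1.21) = 0.0007819214876
t = rho*dH*1000/dT * (term1 + term2)
t = 954*271*1000/36.1 * (0.001011627907 + 0.0007819214876)
t = 12845 s

12845


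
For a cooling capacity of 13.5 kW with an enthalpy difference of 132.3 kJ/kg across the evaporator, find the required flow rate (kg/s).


m_dot = Q / dh
m_dot = 13.5 / 132.3
m_dot = 0.102 kg/s

0.102


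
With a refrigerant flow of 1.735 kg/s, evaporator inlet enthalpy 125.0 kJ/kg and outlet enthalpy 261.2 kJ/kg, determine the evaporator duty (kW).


dh = 261.2 - 125.0 = 136.2 kJ/kg
Q_evap = m_dot * dh = 1.735 * 136.2
Q_evap = 236.31 kW

236.31


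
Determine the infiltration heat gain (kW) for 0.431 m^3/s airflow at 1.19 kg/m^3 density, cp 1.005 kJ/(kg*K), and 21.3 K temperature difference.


Q = V_dot * rho * cp * dT
Q = 0.431 * 1.19 * 1.005 * 21.3
Q = 10.979 kW

10.979


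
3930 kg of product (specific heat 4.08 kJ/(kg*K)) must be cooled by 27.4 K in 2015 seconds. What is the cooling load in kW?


Q = m * cp * dT / t
Q = 3930 * 4.08 * 27.4 / 2015
Q = 218.036 kW

218.036


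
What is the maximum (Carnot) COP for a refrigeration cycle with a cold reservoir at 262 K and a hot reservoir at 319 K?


dT = 319 - 262 = 57 K
COP_carnot = T_cold / dT = 262 / 57
COP_carnot = 4.596

4.596


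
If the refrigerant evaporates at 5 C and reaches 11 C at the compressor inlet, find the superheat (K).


Superheat = T_suction - T_evap
Superheat = 11 - (5)
Superheat = 6 K

6


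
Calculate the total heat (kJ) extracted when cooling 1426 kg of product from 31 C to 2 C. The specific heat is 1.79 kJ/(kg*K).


dT = 31 - (2) = 29 K
Q = m * cp * dT = 1426 * 1.79 * 29
Q = 74024 kJ

74024


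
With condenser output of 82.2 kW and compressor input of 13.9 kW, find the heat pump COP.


COP_hp = Q_cond / W
COP_hp = 82.2 / 13.9
COP_hp = 5.914

5.914


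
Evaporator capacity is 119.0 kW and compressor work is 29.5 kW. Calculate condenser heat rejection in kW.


Q_cond = Q_evap + W
Q_cond = 119.0 + 29.5
Q_cond = 148.5 kW

148.5


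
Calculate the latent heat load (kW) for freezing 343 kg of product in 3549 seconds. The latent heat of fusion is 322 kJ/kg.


Q_lat = m * h_fg / t
Q_lat = 343 * 322 / 3549
Q_lat = 31.12 kW

31.12


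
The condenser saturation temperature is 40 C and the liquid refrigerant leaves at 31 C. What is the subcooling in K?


Subcooling = T_cond - T_liquid
Subcooling = 40 - 31
Subcooling = 9 K

9


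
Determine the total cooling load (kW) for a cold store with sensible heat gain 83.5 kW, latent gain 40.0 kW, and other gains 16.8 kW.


Q_total = Q_s + Q_l + Q_misc
Q_total = 83.5 + 40.0 + 16.8
Q_total = 140.3 kW

140.3


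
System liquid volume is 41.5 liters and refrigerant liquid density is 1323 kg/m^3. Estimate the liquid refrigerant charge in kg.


Charge = V * rho / 1000
Charge = 41.5 * 1323 / 1000
Charge = 54.9 kg

54.9


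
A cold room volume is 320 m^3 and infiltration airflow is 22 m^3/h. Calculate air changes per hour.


ACH = flow / volume
ACH = 22 / 320
ACH = 0.069

0.069


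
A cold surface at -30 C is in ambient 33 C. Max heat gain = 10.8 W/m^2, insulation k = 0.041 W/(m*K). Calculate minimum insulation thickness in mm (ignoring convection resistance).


dT = 33 - (-30) = 63 K
thickness = k * dT / q_max * 1000
thickness = 0.041 * 63 / 10.8 * 1000
thickness = 239.2 mm

239.2


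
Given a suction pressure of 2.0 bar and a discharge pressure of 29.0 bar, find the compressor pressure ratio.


PR = P_high / P_low
PR = 29.0 / 2.0
PR = 14.5

14.5


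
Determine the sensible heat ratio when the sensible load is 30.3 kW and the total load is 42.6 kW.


SHR = Q_sensible / Q_total
SHR = 30.3 / 42.6
SHR = 0.711

0.711


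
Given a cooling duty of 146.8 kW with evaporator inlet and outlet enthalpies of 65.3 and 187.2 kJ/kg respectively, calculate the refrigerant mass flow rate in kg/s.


dh = 187.2 - 65.3 = 121.9 kJ/kg
m_dot = Q / dh = 146.8 / 121.9 = 1.2043 kg/s

1.2043


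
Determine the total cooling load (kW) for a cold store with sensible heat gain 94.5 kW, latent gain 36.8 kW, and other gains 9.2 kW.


Q_total = Q_s + Q_l + Q_misc
Q_total = 94.5 + 36.8 + 9.2
Q_total = 140.5 kW

140.5


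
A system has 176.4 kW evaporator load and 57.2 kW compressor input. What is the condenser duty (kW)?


Q_cond = Q_evap + W
Q_cond = 176.4 + 57.2
Q_cond = 233.6 kW

233.6


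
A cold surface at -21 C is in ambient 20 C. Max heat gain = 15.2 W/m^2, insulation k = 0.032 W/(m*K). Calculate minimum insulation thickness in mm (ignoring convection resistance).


dT = 20 - (-21) = 41 K
thickness = k * dT / q_max * 1000
thickness = 0.032 * 41 / 15.2 * 1000
thickness = 86.3 mm

86.3


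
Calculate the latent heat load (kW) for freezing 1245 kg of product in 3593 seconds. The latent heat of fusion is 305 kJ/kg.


Q_lat = m * h_fg / t
Q_lat = 1245 * 305 / 3593
Q_lat = 105.68 kW

105.68


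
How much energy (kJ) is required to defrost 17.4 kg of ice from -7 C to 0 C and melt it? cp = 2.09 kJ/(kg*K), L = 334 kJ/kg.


Sensible heat = cp * dT = 2.09 * 7 = 14.63 kJ/kg
Total per kg = 14.63 + 334 = 348.63 kJ/kg
Q = m * total = 17.4 * 348.63
Q = 6066.2 kJ

6066.2


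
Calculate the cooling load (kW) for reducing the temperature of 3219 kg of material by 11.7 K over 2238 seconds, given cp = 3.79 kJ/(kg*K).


Q = m * cp * dT / t
Q = 3219 * 3.79 * 11.7 / 2238
Q = 63.78 kW

63.78


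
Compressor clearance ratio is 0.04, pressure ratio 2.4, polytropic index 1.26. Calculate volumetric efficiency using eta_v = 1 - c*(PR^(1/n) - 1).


PR^(1/n) = 2.4^(1/1.26) = 2.00334134
eta_v = 1 - 0.04 * (2.00334134 - 1)
eta_v = 0.9599

0.9599


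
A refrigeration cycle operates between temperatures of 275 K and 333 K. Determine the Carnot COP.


dT = 333 - 275 = 58 K
COP_carnot = T_cold / dT = 275 / 58
COP_carnot = 4.741

4.741


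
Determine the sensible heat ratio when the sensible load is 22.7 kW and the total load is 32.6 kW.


SHR = Q_sensible / Q_total
SHR = 22.7 / 32.6
SHR = 0.696

0.696


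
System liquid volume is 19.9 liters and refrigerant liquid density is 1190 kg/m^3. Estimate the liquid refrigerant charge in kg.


Charge = V * rho / 1000
Charge = 19.9 * 1190 / 1000
Charge = 23.68 kg

23.68


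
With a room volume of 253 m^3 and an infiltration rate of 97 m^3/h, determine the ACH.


ACH = flow / volume
ACH = 97 / 253
ACH = 0.383

0.383


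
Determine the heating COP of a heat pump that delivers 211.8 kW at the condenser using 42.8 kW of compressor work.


COP_hp = Q_cond / W
COP_hp = 211.8 / 42.8
COP_hp = 4.949

4.949


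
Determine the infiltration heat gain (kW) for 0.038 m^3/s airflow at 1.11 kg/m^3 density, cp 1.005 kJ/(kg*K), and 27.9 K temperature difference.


Q = V_dot * rho * cp * dT
Q = 0.038 * 1.11 * 1.005 * 27.9
Q = 1.183 kW

1.183


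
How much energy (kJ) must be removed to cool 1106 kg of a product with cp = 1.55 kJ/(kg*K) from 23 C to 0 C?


dT = 23 - (0) = 23 K
Q = m * cp * dT = 1106 * 1.55 * 23
Q = 39429 kJ

39429


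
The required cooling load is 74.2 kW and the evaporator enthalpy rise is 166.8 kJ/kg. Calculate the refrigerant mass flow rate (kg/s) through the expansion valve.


m_dot = Q / dh
m_dot = 74.2 / 166.8
m_dot = 0.4448 kg/s

0.4448


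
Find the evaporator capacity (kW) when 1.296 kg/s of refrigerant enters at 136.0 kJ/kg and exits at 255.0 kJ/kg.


dh = 255.0 - 136.0 = 119.0 kJ/kg
Q_evap = m_dot * dh = 1.296 * 119.0
Q_evap = 154.22 kW

154.22


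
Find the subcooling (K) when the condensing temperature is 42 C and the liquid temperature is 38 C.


Subcooling = T_cond - T_liquid
Subcooling = 42 - 38
Subcooling = 4 K

4


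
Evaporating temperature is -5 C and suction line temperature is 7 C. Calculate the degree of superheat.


Superheat = T_suction - T_evap
Superheat = 7 - (-5)
Superheat = 12 K

12


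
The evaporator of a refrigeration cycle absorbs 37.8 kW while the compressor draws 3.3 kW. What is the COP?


COP = Q_evap / W
COP = 37.8 / 3.3
COP = 11.455

11.455


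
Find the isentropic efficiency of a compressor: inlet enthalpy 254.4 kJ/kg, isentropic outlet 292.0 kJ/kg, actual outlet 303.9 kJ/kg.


dh_ideal = 292.0 - 254.4 = 37.6 kJ/kg
dh_actual = 303.9 - 254.4 = 49.5 kJ/kg
eta_s = dh_ideal / dh_actual = 37.6 / 49.5
eta_s = 0.7596

0.7596


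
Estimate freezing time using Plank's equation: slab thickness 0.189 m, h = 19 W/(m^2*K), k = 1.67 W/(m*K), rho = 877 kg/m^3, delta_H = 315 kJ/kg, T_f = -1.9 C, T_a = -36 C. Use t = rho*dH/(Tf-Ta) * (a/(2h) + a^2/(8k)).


dT = -1.9 - (-36) = 34.1 K
term1 = a/(2h) = 0.189/(2*19) = 0.004973684211
term2 = a^2/(8k) = 0.189^2/(8*1.67) = 0.002673727545
t = rho*dH*1000/dT * (term1 + term2)
t = 877*315*1000/34.1 * (0.004973684211 + 0.002673727545)
t = 61954 s

61954


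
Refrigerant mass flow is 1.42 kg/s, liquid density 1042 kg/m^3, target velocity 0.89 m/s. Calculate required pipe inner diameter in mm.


A = m_dot / (rho * v) = 1.42 / (1042 * 0.89) = 0.001531195411 m^2
d = sqrt(4*A/pi) * 1000
d = 44.2 mm

44.2


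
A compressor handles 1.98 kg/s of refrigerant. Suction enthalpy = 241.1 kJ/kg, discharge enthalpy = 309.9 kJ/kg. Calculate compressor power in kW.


dh = 309.9 - 241.1 = 68.8 kJ/kg
W = m_dot * dh = 1.98 * 68.8 = 136.22 kW

136.22


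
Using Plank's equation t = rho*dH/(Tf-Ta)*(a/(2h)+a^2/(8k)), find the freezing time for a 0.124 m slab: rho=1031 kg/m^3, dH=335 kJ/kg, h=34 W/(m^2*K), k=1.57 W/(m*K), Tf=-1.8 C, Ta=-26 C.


dT = -1.8 - (-26) = 24.2 K
term1 = a/(2h) = 0.124/(2*34) = 0.001823529412
term2 = a^2/(8k) = 0.124^2/(8*1.57) = 0.001224203822
t = rho*dH*1000/dT * (term1 + term2)
t = 1031*335*1000/24.2 * (0.001823529412 + 0.001224203822)
t = 43498 s

43498


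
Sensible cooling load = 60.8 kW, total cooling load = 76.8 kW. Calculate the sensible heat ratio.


SHR = Q_sensible / Q_total
SHR = 60.8 / 76.8
SHR = 0.792

0.792


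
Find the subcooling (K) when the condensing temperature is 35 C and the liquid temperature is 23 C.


Subcooling = T_cond - T_liquid
Subcooling = 35 - 23
Subcooling = 12 K

12


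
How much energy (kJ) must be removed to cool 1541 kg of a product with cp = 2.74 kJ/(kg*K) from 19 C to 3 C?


dT = 19 - (3) = 16 K
Q = m * cp * dT = 1541 * 2.74 * 16
Q = 67557 kJ

67557


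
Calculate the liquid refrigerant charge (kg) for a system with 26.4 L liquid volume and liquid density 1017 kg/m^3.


Charge = V * rho / 1000
Charge = 26.4 * 1017 / 1000
Charge = 26.85 kg

26.85


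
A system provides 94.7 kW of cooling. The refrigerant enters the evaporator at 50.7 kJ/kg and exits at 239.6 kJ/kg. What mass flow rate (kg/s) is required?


dh = 239.6 - 50.7 = 188.9 kJ/kg
m_dot = Q / dh = 94.7 / 188.9 = 0.5013 kg/s

0.5013


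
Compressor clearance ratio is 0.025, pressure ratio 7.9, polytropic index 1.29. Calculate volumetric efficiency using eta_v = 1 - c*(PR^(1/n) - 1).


PR^(1/n) = 7.9^(1/1.29) = 4.96403637
eta_v = 1 - 0.025 * (4.96403637 - 1)
eta_v = 0.9009

0.9009


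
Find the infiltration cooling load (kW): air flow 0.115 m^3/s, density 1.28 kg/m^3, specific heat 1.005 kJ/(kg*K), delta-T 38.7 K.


Q = V_dot * rho * cp * dT
Q = 0.115 * 1.28 * 1.005 * 38.7
Q = 5.725 kW

5.725


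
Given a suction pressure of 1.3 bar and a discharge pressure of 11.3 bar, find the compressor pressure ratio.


PR = P_high / P_low
PR = 11.3 / 1.3
PR = 8.692

8.692


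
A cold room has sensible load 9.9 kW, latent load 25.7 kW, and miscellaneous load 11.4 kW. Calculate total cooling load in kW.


Q_total = Q_s + Q_l + Q_misc
Q_total = 9.9 + 25.7 + 11.4
Q_total = 47.0 kW

47.0


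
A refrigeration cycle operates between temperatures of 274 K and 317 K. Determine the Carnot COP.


dT = 317 - 274 = 43 K
COP_carnot = T_cold / dT = 274 / 43
COP_carnot = 6.372

6.372


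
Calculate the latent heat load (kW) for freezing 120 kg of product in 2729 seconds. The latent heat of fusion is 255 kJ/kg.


Q_lat = m * h_fg / t
Q_lat = 120 * 255 / 2729
Q_lat = 11.21 kW

11.21


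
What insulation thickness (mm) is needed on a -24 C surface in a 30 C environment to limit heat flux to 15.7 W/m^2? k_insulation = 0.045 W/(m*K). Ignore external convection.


dT = 30 - (-24) = 54 K
thickness = k * dT / q_max * 1000
thickness = 0.045 * 54 / 15.7 * 1000
thickness = 154.8 mm

154.8


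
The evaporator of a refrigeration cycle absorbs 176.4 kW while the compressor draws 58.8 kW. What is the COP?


COP = Q_evap / W
COP = 176.4 / 58.8
COP = 3.0

3.0


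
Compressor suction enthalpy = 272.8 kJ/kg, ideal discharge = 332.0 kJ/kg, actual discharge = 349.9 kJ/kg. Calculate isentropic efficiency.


dh_ideal = 332.0 - 272.8 = 59.2 kJ/kg
dh_actual = 349.9 - 272.8 = 77.1 kJ/kg
eta_s = dh_ideal / dh_actual = 59.2 / 77.1
eta_s = 0.7678

0.7678


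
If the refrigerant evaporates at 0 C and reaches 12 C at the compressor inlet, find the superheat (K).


Superheat = T_suction - T_evap
Superheat = 12 - (0)
Superheat = 12 K

12


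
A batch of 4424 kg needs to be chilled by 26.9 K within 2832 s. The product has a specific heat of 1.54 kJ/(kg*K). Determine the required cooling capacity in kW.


Q = m * cp * dT / t
Q = 4424 * 1.54 * 26.9 / 2832
Q = 64.713 kW

64.713


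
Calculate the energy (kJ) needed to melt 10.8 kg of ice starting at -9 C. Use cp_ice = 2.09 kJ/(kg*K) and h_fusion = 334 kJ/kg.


Sensible heat = cp * dT = 2.09 * 9 = 18.81 kJ/kg
Total per kg = 18.81 + 334 = 352.81 kJ/kg
Q = m * total = 10.8 * 352.81
Q = 3810.3 kJ

3810.3


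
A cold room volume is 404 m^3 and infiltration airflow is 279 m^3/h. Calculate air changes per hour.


ACH = flow / volume
ACH = 279 / 404
ACH = 0.691

0.691


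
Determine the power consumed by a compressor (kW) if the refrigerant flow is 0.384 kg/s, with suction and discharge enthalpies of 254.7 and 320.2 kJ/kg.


dh = 320.2 - 254.7 = 65.5 kJ/kg
W = m_dot * dh = 0.384 * 65.5 = 25.15 kW

25.15


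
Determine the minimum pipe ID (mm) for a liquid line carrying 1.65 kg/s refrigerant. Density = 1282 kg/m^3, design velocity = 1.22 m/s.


A = m_dot / (rho * v) = 1.65 / (1282 * 1.22) = 0.001054960231 m^2
d = sqrt(4*A/pi) * 1000
d = 36.6 mm

36.6


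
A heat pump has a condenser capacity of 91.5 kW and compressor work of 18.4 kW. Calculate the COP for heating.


COP_hp = Q_cond / W
COP_hp = 91.5 / 18.4
COP_hp = 4.973

4.973


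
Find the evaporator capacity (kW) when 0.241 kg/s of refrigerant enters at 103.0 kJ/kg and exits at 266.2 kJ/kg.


dh = 266.2 - 103.0 = 163.2 kJ/kg
Q_evap = m_dot * dh = 0.241 * 163.2
Q_evap = 39.33 kW

39.33


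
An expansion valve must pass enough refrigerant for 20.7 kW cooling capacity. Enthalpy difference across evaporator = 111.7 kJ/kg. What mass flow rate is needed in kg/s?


m_dot = Q / dh
m_dot = 20.7 / 111.7
m_dot = 0.1853 kg/s

0.1853
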